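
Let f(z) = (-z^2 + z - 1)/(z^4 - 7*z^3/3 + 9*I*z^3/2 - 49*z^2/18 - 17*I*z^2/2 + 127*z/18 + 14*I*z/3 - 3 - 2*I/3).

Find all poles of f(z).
{-3*I/2, 2/3 - 3*I, 2/3, 1}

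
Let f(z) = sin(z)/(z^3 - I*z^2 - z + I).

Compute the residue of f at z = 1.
Write f(z) = P(z)/Q(z) with P(z) = sin(z) and Q(z) = z^3 - I*z^2 - z + I.
The denominator factors as Q(z) = (z - I)*(z - 1)*(z + 1), so z = 1 is a simple zero of Q and P is analytic there; z = 1 is therefore a simple pole and
  Res(f, z₀) = P(z₀)/Q'(z₀).

Q'(z) = 3*z^2 - 2*I*z - 1, so Q'(1) = 2 - 2*I.
P(1) = sin(1).

Res(f, 1) = (sin(1))/(2 - 2*I) = (1/4 + I/4)*sin(1)

Final answer: (1/4 + I/4)*sin(1)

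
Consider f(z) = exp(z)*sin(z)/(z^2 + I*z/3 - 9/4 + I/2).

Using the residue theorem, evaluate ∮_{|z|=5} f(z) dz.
pi*(-3/41 + 27*I/41)*exp(-3/2)*sin(3/2) + pi*(-3/41 + 27*I/41)*exp(3/2 - I/3)*sin(3/2 - I/3)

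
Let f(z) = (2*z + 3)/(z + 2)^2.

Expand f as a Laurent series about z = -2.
Put w = z - (-2), i.e. z = w - 2. The denominator is w^2, so it suffices to rewrite the numerator in powers of w.

P(z) = 2*z + 3
P(w - 2) = -1 + 2*w

Dividing each term by w^2:
  f = -1/w^2 + 2/w

Substituting back w = z + 2:
  f(z) = -1/(z + 2)^2 + 2/(z + 2)

The series is finite because the numerator is a polynomial; the negative powers form the principal part, and the coefficient of 1/(z + 2) gives Res(f, -2) = 2.

Final answer: -1/(z + 2)^2 + 2/(z + 2)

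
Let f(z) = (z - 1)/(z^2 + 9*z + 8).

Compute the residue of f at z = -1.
Write f(z) = P(z)/Q(z) with P(z) = z - 1 and Q(z) = z^2 + 9*z + 8.
The denominator factors as Q(z) = (z + 1)*(z + 8), so z = -1 is a simple zero of Q and P is analytic there; z = -1 is therefore a simple pole and
  Res(f, z₀) = P(z₀)/Q'(z₀).

Q'(z) = 2*z + 9, so Q'(-1) = 7.
P(-1) = -2.

Res(f, -1) = (-2)/(7) = -2/7

Final answer: -2/7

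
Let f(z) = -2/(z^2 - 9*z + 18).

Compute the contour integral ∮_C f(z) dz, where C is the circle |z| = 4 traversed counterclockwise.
4*I*pi/3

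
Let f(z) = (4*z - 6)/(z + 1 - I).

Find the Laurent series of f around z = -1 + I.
(-10 + 4*I)/(z + 1 - I) + 4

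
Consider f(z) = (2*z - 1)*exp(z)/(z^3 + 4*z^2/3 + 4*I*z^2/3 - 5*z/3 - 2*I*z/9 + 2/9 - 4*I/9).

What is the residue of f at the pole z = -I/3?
(3/4 - 3*I/20)*exp(-I/3)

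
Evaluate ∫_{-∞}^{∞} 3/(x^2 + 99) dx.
Let f(z) = 3/(z^2 + 99). The denominator has no real zeros and deg Q - deg P = 2 ≥ 2, so the integral of f over the upper semicircle |z| = R tends to 0 as R → ∞. Closing the contour in the upper half-plane,
  ∫_{-∞}^{∞} f(x) dx = 2πi · Σ Res(f, z_k)  over the poles with Im z_k > 0.

Zeros of the denominator: z^2 + 99 = 0 gives z = ±3*sqrt(11)*I.
Upper half-plane: z = 3*sqrt(11)*I (simple).

Each pole is a simple zero of Q(z) = z^2 + 99, so Res(f, z₀) = P(z₀)/Q'(z₀) with P(z) = 3, Q'(z) = 2*z:
  Res(f, 3*sqrt(11)*I) = (3)/(6*sqrt(11)*I) = -sqrt(11)*I/22

∫_{-∞}^{∞} f(x) dx = 2πi · (-sqrt(11)*I/22) = sqrt(11)*pi/11

Final answer: sqrt(11)*pi/11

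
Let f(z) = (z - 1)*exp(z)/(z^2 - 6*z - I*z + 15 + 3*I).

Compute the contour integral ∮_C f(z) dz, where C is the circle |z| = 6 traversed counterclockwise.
pi*(4/5 + 6*I/5)*exp(3 + 3*I) + pi*(-4/5 + 4*I/5)*exp(3 - 2*I)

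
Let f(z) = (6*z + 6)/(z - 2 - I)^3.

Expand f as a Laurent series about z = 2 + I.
Put w = z - (2 + I), i.e. z = w + 2 + I. The denominator is w^3, so it suffices to rewrite the numerator in powers of w.

P(z) = 6*z + 6
P(w + 2 + I) = 18 + 6*I + 6*w

Dividing each term by w^3:
  f = (18 + 6*I)/w^3 + 6/w^2

Substituting back w = z - 2 - I:
  f(z) = (18 + 6*I)/(z - 2 - I)^3 + 6/(z - 2 - I)^2

The series is finite because the numerator is a polynomial; the negative powers form the principal part.

Final answer: (18 + 6*I)/(z - 2 - I)^3 + 6/(z - 2 - I)^2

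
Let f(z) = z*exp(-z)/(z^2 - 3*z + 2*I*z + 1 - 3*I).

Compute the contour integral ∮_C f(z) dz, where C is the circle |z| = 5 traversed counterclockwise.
pi*(-2 - 2*I)*exp(-1 + I) + pi*(2 + 4*I)*exp(-2 + I)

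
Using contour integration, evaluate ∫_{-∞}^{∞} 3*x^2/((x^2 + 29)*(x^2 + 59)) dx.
pi*(-sqrt(29) + sqrt(59))/10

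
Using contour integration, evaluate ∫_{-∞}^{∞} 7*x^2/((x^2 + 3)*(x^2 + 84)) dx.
Let f(z) = 7*z^2/((z^2 + 3)*(z^2 + 84)). The denominator has no real zeros and deg Q - deg P = 2 ≥ 2, so the integral of f over the upper semicircle |z| = R tends to 0 as R → ∞. Closing the contour in the upper half-plane,
  ∫_{-∞}^{∞} f(x) dx = 2πi · Σ Res(f, z_k)  over the poles with Im z_k > 0.

Zeros of the denominator: z^2 + 3 = 0 gives z = ±sqrt(3)*I; z^2 + 84 = 0 gives z = ±2*sqrt(21)*I.
Upper half-plane: z = 2*sqrt(21)*I, z = sqrt(3)*I (simple).

Each pole is a simple zero of Q(z) = z^4 + 87*z^2 + 252, so Res(f, z₀) = P(z₀)/Q'(z₀) with P(z) = 7*z^2, Q'(z) = 4*z^3 + 174*z:
  Res(f, 2*sqrt(21)*I) = (-588)/(-324*sqrt(21)*I) = -7*sqrt(21)*I/81
  Res(f, sqrt(3)*I) = (-21)/(162*sqrt(3)*I) = 7*sqrt(3)*I/162

Sum of residues: 7*I*(-2*sqrt(21) + sqrt(3))/162
∫_{-∞}^{∞} f(x) dx = 2πi · (7*I*(-2*sqrt(21) + sqrt(3))/162) = 7*pi*(-sqrt(3) + 2*sqrt(21))/81

Final answer: 7*pi*(-sqrt(3) + 2*sqrt(21))/81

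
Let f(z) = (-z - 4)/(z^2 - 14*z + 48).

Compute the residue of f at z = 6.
Write f(z) = P(z)/Q(z) with P(z) = -z - 4 and Q(z) = z^2 - 14*z + 48.
The denominator factors as Q(z) = (z - 8)*(z - 6), so z = 6 is a simple zero of Q and P is analytic there; z = 6 is therefore a simple pole and
  Res(f, z₀) = P(z₀)/Q'(z₀).

Q'(z) = 2*z - 14, so Q'(6) = -2.
P(6) = -10.

Res(f, 6) = (-10)/(-2) = 5

Final answer: 5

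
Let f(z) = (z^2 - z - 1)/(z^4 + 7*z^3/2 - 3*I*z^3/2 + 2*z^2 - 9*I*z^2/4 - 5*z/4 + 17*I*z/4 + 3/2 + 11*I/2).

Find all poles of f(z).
The singularities of f are the zeros of the denominator. Factoring,
  z^4 + 7*z^3/2 - 3*I*z^3/2 + 2*z^2 - 9*I*z^2/4 - 5*z/4 + 17*I*z/4 + 3/2 + 11*I/2 = (z + 2)*(z + 1 - I)*(z - 1 + I/2)*(z + 3/2 - I)
so the candidates are z = -2, z = -1 + I, z = 1 - I/2, z = -3/2 + I.

Check the numerator P(z) = z^2 - z - 1 at each one:
  P(-2) = 5 ≠ 0, so z = -2 is a (simple) pole.
  P(-1 + I) = -3*I ≠ 0, so z = -1 + I is a (simple) pole.
  P(1 - I/2) = -5/4 - I/2 ≠ 0, so z = 1 - I/2 is a (simple) pole.
  P(-3/2 + I) = 7/4 - 4*I ≠ 0, so z = -3/2 + I is a (simple) pole.

Poles of f: {-2, -3/2 + I, -1 + I, 1 - I/2}

Final answer: {-2, -3/2 + I, -1 + I, 1 - I/2}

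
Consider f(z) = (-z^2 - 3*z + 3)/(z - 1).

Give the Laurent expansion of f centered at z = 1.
Put w = z - (1), i.e. z = w + 1. The denominator is w, so it suffices to rewrite the numerator in powers of w.

P(z) = -z^2 - 3*z + 3
P(w + 1) = -1 - 5*w - w^2

Dividing each term by w:
  f = -1/w - 5 - w

Substituting back w = z - 1:
  f(z) = -1/(z - 1) - 5 - (z - 1)

The series is finite because the numerator is a polynomial; the negative powers form the principal part, and the coefficient of 1/(z - 1) gives Res(f, 1) = -1.

Final answer: -1/(z - 1) - 5 - (z - 1)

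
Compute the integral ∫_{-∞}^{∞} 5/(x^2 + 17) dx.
Let f(z) = 5/(z^2 + 17). The denominator has no real zeros and deg Q - deg P = 2 ≥ 2, so the integral of f over the upper semicircle |z| = R tends to 0 as R → ∞. Closing the contour in the upper half-plane,
  ∫_{-∞}^{∞} f(x) dx = 2πi · Σ Res(f, z_k)  over the poles with Im z_k > 0.

Zeros of the denominator: z^2 + 17 = 0 gives z = ±sqrt(17)*I.
Upper half-plane: z = sqrt(17)*I (simple).

Each pole is a simple zero of Q(z) = z^2 + 17, so Res(f, z₀) = P(z₀)/Q'(z₀) with P(z) = 5, Q'(z) = 2*z:
  Res(f, sqrt(17)*I) = (5)/(2*sqrt(17)*I) = -5*sqrt(17)*I/34

∫_{-∞}^{∞} f(x) dx = 2πi · (-5*sqrt(17)*I/34) = 5*sqrt(17)*pi/17

Final answer: 5*sqrt(17)*pi/17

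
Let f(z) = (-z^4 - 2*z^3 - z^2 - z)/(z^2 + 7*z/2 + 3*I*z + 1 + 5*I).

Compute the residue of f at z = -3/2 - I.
151/40 - 71*I/20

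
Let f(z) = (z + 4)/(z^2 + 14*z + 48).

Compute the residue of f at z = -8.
2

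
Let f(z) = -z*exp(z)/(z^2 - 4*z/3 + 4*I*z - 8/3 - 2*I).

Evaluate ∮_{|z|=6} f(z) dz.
By the residue theorem, ∮_C f(z) dz = 2πi · (sum of the residues of f at the poles inside |z| = 6).

The denominator factors as (z - 1 + 3*I)*(z - 1/3 + I), so the singularities of f are simple poles at z = 1 - 3*I, z = 1/3 - I.
  |1 - 3*I|² = 10 < 36 = 6², so this pole is inside the contour.
  |1/3 - I|² = 10/9 < 36 = 6², so this pole is inside the contour.

With P(z) = -z*exp(z) and Q(z) = z^2 - 4*z/3 + 4*I*z - 8/3 - 2*I, each pole is simple, so Res(f, z₀) = P(z₀)/Q'(z₀) with Q'(z) = 2*z - 4/3 + 4*I.
  Res(f, 1 - 3*I) = P(1 - 3*I)/Q'(1 - 3*I) = ((-1 + 3*I)*exp(1 - 3*I))/(2/3 - 2*I) = -3*exp(1 - 3*I)/2
  Res(f, 1/3 - I) = P(1/3 - I)/Q'(1/3 - I) = ((-1/3 + I)*exp(1/3 - I))/(-2/3 + 2*I) = exp(1/3 - I)/2

Sum of residues inside C: exp(1/3 - I)/2 - 3*exp(1 - 3*I)/2
∮_C f(z) dz = 2πi · (exp(1/3 - I)/2 - 3*exp(1 - 3*I)/2) = I*pi*exp(1/3 - I) - 3*I*pi*exp(1 - 3*I)

Final answer: I*pi*exp(1/3 - I) - 3*I*pi*exp(1 - 3*I)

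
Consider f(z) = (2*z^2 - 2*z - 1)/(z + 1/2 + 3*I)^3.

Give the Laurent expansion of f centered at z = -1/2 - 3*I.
Put w = z - (-1/2 - 3*I), i.e. z = w - 1/2 - 3*I. The denominator is w^3, so it suffices to rewrite the numerator in powers of w.

P(z) = 2*z^2 - 2*z - 1
P(w - 1/2 - 3*I) = -35/2 + 12*I + (-4 - 12*I)*w + 2*w^2

Dividing each term by w^3:
  f = (-35/2 + 12*I)/w^3 + (-4 - 12*I)/w^2 + 2/w

Substituting back w = z + 1/2 + 3*I:
  f(z) = (-35/2 + 12*I)/(z + 1/2 + 3*I)^3 + (-4 - 12*I)/(z + 1/2 + 3*I)^2 + 2/(z + 1/2 + 3*I)

The series is finite because the numerator is a polynomial; the negative powers form the principal part, and the coefficient of 1/(z + 1/2 + 3*I) gives Res(f, -1/2 - 3*I) = 2.

Final answer: (-35/2 + 12*I)/(z + 1/2 + 3*I)^3 + (-4 - 12*I)/(z + 1/2 + 3*I)^2 + 2/(z + 1/2 + 3*I)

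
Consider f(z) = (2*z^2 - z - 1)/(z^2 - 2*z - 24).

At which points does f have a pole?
The singularities of f are the zeros of the denominator. Factoring,
  z^2 - 2*z - 24 = (z + 4)*(z - 6)
so the candidates are z = -4, z = 6.

Check the numerator P(z) = 2*z^2 - z - 1 at each one:
  P(-4) = 35 ≠ 0, so z = -4 is a (simple) pole.
  P(6) = 65 ≠ 0, so z = 6 is a (simple) pole.

Poles of f: {-4, 6}

Final answer: {-4, 6}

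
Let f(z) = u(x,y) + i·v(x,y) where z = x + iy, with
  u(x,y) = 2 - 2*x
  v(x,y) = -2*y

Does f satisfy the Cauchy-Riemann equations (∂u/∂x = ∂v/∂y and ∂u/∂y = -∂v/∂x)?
∂u/∂x = -2
∂v/∂y = -2
∂u/∂y = 0
∂v/∂x = 0
∂u/∂x = ∂v/∂y and ∂u/∂y = -∂v/∂x hold identically; f is analytic.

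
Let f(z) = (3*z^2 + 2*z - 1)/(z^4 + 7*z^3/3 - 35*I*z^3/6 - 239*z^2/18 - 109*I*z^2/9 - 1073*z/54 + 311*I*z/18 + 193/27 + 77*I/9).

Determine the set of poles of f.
{-3 + 2*I/3, -1/3 + 3*I, 2*I/3, 1 + 3*I/2}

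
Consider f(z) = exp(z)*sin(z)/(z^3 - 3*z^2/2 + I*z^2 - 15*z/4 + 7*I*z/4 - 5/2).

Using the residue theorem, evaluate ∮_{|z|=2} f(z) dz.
pi*(152/365 - 16*I/365)*exp(-1 + I/2)*sin(1 - I/2) + pi*(-12/25 + 4*I/25)*exp(-1/2 - I/2)*sin(1/2 + I/2)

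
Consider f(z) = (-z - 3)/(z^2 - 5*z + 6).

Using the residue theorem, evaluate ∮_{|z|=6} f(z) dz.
-2*I*pi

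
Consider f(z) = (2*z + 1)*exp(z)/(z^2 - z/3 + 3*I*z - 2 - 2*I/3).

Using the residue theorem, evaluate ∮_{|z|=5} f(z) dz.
By the residue theorem, ∮_C f(z) dz = 2πi · (sum of the residues of f at the poles inside |z| = 5).

The denominator factors as (z + 2*I)*(z - 1/3 + I), so the singularities of f are simple poles at z = -2*I, z = 1/3 - I.
  |-2*I|² = 4 < 25 = 5², so this pole is inside the contour.
  |1/3 - I|² = 10/9 < 25 = 5², so this pole is inside the contour.

With P(z) = (2*z + 1)*exp(z) and Q(z) = z^2 - z/3 + 3*I*z - 2 - 2*I/3, each pole is simple, so Res(f, z₀) = P(z₀)/Q'(z₀) with Q'(z) = 2*z - 1/3 + 3*I.
  Res(f, -2*I) = P(-2*I)/Q'(-2*I) = ((1 - 4*I)*exp(-2*I))/(-1/3 - I) = (33/10 + 21*I/10)*exp(-2*I)
  Res(f, 1/3 - I) = P(1/3 - I)/Q'(1/3 - I) = ((5/3 - 2*I)*exp(1/3 - I))/(1/3 + I) = (-13/10 - 21*I/10)*exp(1/3 - I)

Sum of residues inside C: (33/10 + 21*I/10)*exp(-2*I) + (-13/10 - 21*I/10)*exp(1/3 - I)
∮_C f(z) dz = 2πi · ((33/10 + 21*I/10)*exp(-2*I) + (-13/10 - 21*I/10)*exp(1/3 - I)) = pi*(21/5 - 13*I/5)*exp(1/3 - I) + pi*(-21/5 + 33*I/5)*exp(-2*I)

Final answer: pi*(21/5 - 13*I/5)*exp(1/3 - I) + pi*(-21/5 + 33*I/5)*exp(-2*I)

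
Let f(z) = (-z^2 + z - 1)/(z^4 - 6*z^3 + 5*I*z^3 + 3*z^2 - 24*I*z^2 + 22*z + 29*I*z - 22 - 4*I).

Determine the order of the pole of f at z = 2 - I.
Factor the denominator:
  z^4 - 6*z^3 + 5*I*z^3 + 3*z^2 - 24*I*z^2 + 22*z + 29*I*z - 22 - 4*I = (z - 2 + I)^3*(z + 2*I)

The numerator P(z) = -z^2 + z - 1 has P(2 - I) = -2 + 3*I ≠ 0, so no factor of (z - 2 + I) cancels.
Near z = 2 - I we can therefore write f(z) = g(z)/(z - 2 + I)^3 with g analytic at 2 - I and g(2 - I) ≠ 0 (g is the numerator divided by the remaining denominator factors).

Hence z = 2 - I is a pole of order 3.

Final answer: 3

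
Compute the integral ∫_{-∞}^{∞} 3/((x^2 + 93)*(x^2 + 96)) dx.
Let f(z) = 3/((z^2 + 93)*(z^2 + 96)). The denominator has no real zeros and deg Q - deg P = 4 ≥ 2, so the integral of f over the upper semicircle |z| = R tends to 0 as R → ∞. Closing the contour in the upper half-plane,
  ∫_{-∞}^{∞} f(x) dx = 2πi · Σ Res(f, z_k)  over the poles with Im z_k > 0.

Zeros of the denominator: z^2 + 96 = 0 gives z = ±4*sqrt(6)*I; z^2 + 93 = 0 gives z = ±sqrt(93)*I.
Upper half-plane: z = 4*sqrt(6)*I, z = sqrt(93)*I (simple).

Each pole is a simple zero of Q(z) = z^4 + 189*z^2 + 8928, so Res(f, z₀) = P(z₀)/Q'(z₀) with P(z) = 3, Q'(z) = 4*z^3 + 378*z:
  Res(f, 4*sqrt(6)*I) = (3)/(-24*sqrt(6)*I) = sqrt(6)*I/48
  Res(f, sqrt(93)*I) = (3)/(6*sqrt(93)*I) = -sqrt(93)*I/186

Sum of residues: I*(-sqrt(93)/186 + sqrt(6)/48)
∫_{-∞}^{∞} f(x) dx = 2πi · (I*(-sqrt(93)/186 + sqrt(6)/48)) = pi*(-31*sqrt(6) + 8*sqrt(93))/744

Final answer: pi*(-31*sqrt(6) + 8*sqrt(93))/744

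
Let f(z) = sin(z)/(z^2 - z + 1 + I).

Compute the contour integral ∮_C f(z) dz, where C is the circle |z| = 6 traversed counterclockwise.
By the residue theorem, ∮_C f(z) dz = 2πi · (sum of the residues of f at the poles inside |z| = 6).

The denominator factors as (z - 1 + I)*(z - I), so the singularities of f are simple poles at z = 1 - I, z = I.
  |1 - I|² = 2 < 36 = 6², so this pole is inside the contour.
  |I|² = 1 < 36 = 6², so this pole is inside the contour.

With P(z) = sin(z) and Q(z) = z^2 - z + 1 + I, each pole is simple, so Res(f, z₀) = P(z₀)/Q'(z₀) with Q'(z) = 2*z - 1.
  Res(f, 1 - I) = P(1 - I)/Q'(1 - I) = (sin(1 - I))/(1 - 2*I) = (1/5 + 2*I/5)*sin(1 - I)
  Res(f, I) = P(I)/Q'(I) = (I*sinh(1))/(-1 + 2*I) = (2/5 - I/5)*sinh(1)

Sum of residues inside C: (2/5 - I/5)*sinh(1) + (1/5 + 2*I/5)*sin(1 - I)
∮_C f(z) dz = 2πi · ((2/5 - I/5)*sinh(1) + (1/5 + 2*I/5)*sin(1 - I)) = pi*(2/5 + 4*I/5)*sinh(1) + pi*(-4/5 + 2*I/5)*sin(1 - I)

Final answer: pi*(2/5 + 4*I/5)*sinh(1) + pi*(-4/5 + 2*I/5)*sin(1 - I)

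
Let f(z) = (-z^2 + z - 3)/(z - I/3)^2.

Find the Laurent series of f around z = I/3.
Put w = z - (I/3), i.e. z = w + I/3. The denominator is w^2, so it suffices to rewrite the numerator in powers of w.

P(z) = -z^2 + z - 3
P(w + I/3) = -26/9 + I/3 + (1 - 2*I/3)*w - w^2

Dividing each term by w^2:
  f = (-26/9 + I/3)/w^2 + (1 - 2*I/3)/w - 1

Substituting back w = z - I/3:
  f(z) = (-26/9 + I/3)/(z - I/3)^2 + (1 - 2*I/3)/(z - I/3) - 1

The series is finite because the numerator is a polynomial; the negative powers form the principal part, and the coefficient of 1/(z - I/3) gives Res(f, I/3) = 1 - 2*I/3.

Final answer: (-26/9 + I/3)/(z - I/3)^2 + (1 - 2*I/3)/(z - I/3) - 1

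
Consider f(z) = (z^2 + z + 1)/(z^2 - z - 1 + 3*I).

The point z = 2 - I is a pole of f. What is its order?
Factor the denominator:
  z^2 - z - 1 + 3*I = (z - 2 + I)*(z + 1 - I)

The numerator P(z) = z^2 + z + 1 has P(2 - I) = 6 - 5*I ≠ 0, so no factor of (z - 2 + I) cancels.
Near z = 2 - I we can therefore write f(z) = g(z)/(z - 2 + I) with g analytic at 2 - I and g(2 - I) ≠ 0 (g is the numerator divided by the remaining denominator factors).

Hence z = 2 - I is a pole of order 1.

Final answer: 1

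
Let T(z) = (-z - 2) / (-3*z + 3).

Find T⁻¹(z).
(3*z + 2)/(3*z - 1)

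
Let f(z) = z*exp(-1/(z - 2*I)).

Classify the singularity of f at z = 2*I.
essential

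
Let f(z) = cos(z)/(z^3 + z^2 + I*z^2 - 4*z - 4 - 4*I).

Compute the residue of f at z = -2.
(1/8 + I/8)*cos(2)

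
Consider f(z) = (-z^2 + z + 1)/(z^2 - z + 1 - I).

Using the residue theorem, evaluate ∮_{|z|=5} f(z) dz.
By the residue theorem, ∮_C f(z) dz = 2πi · (sum of the residues of f at the poles inside |z| = 5).

The denominator factors as (z - 1 - I)*(z + I), so the singularities of f are simple poles at z = 1 + I, z = -I.
  |1 + I|² = 2 < 25 = 5², so this pole is inside the contour.
  |-I|² = 1 < 25 = 5², so this pole is inside the contour.

With P(z) = -z^2 + z + 1 and Q(z) = z^2 - z + 1 - I, each pole is simple, so Res(f, z₀) = P(z₀)/Q'(z₀) with Q'(z) = 2*z - 1.
  Res(f, 1 + I) = P(1 + I)/Q'(1 + I) = (2 - I)/(1 + 2*I) = -I
  Res(f, -I) = P(-I)/Q'(-I) = (2 - I)/(-1 - 2*I) = I

Sum of residues inside C: 0
∮_C f(z) dz = 2πi · (0) = 0

Final answer: 0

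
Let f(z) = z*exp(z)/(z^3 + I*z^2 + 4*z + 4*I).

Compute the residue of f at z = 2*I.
-I*exp(2*I)/6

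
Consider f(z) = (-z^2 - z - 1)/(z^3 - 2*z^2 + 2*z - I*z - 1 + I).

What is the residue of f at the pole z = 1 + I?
Write f(z) = P(z)/Q(z) with P(z) = -z^2 - z - 1 and Q(z) = z^3 - 2*z^2 + 2*z - I*z - 1 + I.
The denominator factors as Q(z) = (z - 1 - I)*(z - 1)*(z + I), so z = 1 + I is a simple zero of Q and P is analytic there; z = 1 + I is therefore a simple pole and
  Res(f, z₀) = P(z₀)/Q'(z₀).

Q'(z) = 3*z^2 - 4*z + 2 - I, so Q'(1 + I) = -2 + I.
P(1 + I) = -2 - 3*I.

Res(f, 1 + I) = (-2 - 3*I)/(-2 + I) = 1/5 + 8*I/5

Final answer: 1/5 + 8*I/5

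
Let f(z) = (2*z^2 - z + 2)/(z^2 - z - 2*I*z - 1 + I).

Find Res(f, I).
Write f(z) = P(z)/Q(z) with P(z) = 2*z^2 - z + 2 and Q(z) = z^2 - z - 2*I*z - 1 + I.
The denominator factors as Q(z) = (z - 1 - I)*(z - I), so z = I is a simple zero of Q and P is analytic there; z = I is therefore a simple pole and
  Res(f, z₀) = P(z₀)/Q'(z₀).

Q'(z) = 2*z - 1 - 2*I, so Q'(I) = -1.
P(I) = -I.

Res(f, I) = (-I)/(-1) = I

Final answer: I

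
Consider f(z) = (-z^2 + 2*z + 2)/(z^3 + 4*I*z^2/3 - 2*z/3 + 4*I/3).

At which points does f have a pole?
The singularities of f are the zeros of the denominator. Factoring,
  z^3 + 4*I*z^2/3 - 2*z/3 + 4*I/3 = (z - 2*I/3)*(z - 1 + I)*(z + 1 + I)
so the candidates are z = 2*I/3, z = 1 - I, z = -1 - I.

Check the numerator P(z) = -z^2 + 2*z + 2 at each one:
  P(2*I/3) = 22/9 + 4*I/3 ≠ 0, so z = 2*I/3 is a (simple) pole.
  P(1 - I) = 4 ≠ 0, so z = 1 - I is a (simple) pole.
  P(-1 - I) = -4*I ≠ 0, so z = -1 - I is a (simple) pole.

Poles of f: {-1 - I, 2*I/3, 1 - I}

Final answer: {-1 - I, 2*I/3, 1 - I}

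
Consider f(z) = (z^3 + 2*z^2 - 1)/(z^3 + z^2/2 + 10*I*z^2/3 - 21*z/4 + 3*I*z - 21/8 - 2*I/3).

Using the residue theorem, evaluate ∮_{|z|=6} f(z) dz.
By the residue theorem, ∮_C f(z) dz = 2πi · (sum of the residues of f at the poles inside |z| = 6).

The denominator factors as (z - 3/2 + 2*I)*(z + 1/2 + I/3)*(z + 3/2 + I), so the singularities of f are simple poles at z = 3/2 - 2*I, z = -1/2 - I/3, z = -3/2 - I.
  |3/2 - 2*I|² = 25/4 < 36 = 6², so this pole is inside the contour.
  |-1/2 - I/3|² = 13/36 < 36 = 6², so this pole is inside the contour.
  |-3/2 - I|² = 13/4 < 36 = 6², so this pole is inside the contour.

With P(z) = z^3 + 2*z^2 - 1 and Q(z) = z^3 + z^2/2 + 10*I*z^2/3 - 21*z/4 + 3*I*z - 21/8 - 2*I/3, each pole is simple, so Res(f, z₀) = P(z₀)/Q'(z₀) with Q'(z) = 3*z^2 + z + 20*I*z/3 - 21/4 + 3*I.
  Res(f, 3/2 - 2*I) = P(3/2 - 2*I)/Q'(3/2 - 2*I) = (-153/8 - 35*I/2)/(13/3 - 7*I) = 2853/4880 - 15099*I/4880
  Res(f, -1/2 - I/3) = P(-1/2 - I/3)/Q'(-1/2 - I/3) = (-49/72 + 49*I/108)/(-28/9 + I/3) = 735/3172 - 2303*I/19032
  Res(f, -3/2 - I) = P(-3/2 - I)/Q'(-3/2 - I) = (21/8 + I/4)/(11/3 + I) = 711/1040 - 123*I/1040

Sum of residues inside C: 3/2 - 10*I/3
∮_C f(z) dz = 2πi · (3/2 - 10*I/3) = pi*(20/3 + 3*I)

Final answer: pi*(20/3 + 3*I)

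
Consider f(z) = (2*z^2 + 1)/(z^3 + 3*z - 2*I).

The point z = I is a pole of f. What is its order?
Factor the denominator:
  z^3 + 3*z - 2*I = (z - I)^2*(z + 2*I)

The numerator P(z) = 2*z^2 + 1 has P(I) = -1 ≠ 0, so no factor of (z - I) cancels.
Near z = I we can therefore write f(z) = g(z)/(z - I)^2 with g analytic at I and g(I) ≠ 0 (g is the numerator divided by the remaining denominator factors).

Hence z = I is a pole of order 2.

Final answer: 2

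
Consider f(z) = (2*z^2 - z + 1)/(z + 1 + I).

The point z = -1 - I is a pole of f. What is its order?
1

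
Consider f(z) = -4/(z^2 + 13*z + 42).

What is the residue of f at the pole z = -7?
Write f(z) = P(z)/Q(z) with P(z) = -4 and Q(z) = z^2 + 13*z + 42.
The denominator factors as Q(z) = (z + 6)*(z + 7), so z = -7 is a simple zero of Q and P is analytic there; z = -7 is therefore a simple pole and
  Res(f, z₀) = P(z₀)/Q'(z₀).

Q'(z) = 2*z + 13, so Q'(-7) = -1.
P(-7) = -4.

Res(f, -7) = (-4)/(-1) = 4

Final answer: 4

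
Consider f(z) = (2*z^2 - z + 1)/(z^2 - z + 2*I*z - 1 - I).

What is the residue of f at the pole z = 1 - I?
Write f(z) = P(z)/Q(z) with P(z) = 2*z^2 - z + 1 and Q(z) = z^2 - z + 2*I*z - 1 - I.
The denominator factors as Q(z) = (z - 1 + I)*(z + I), so z = 1 - I is a simple zero of Q and P is analytic there; z = 1 - I is therefore a simple pole and
  Res(f, z₀) = P(z₀)/Q'(z₀).

Q'(z) = 2*z - 1 + 2*I, so Q'(1 - I) = 1.
P(1 - I) = -3*I.

Res(f, 1 - I) = (-3*I)/(1) = -3*I

Final answer: -3*I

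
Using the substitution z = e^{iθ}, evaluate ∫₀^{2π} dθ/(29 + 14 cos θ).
Let J = ∫₀^{2π} dθ/(29 + 14 cos θ).
Put z = e^{iθ}: then cos θ = (z + 1/z)/2, dθ = dz/(iz), and z runs once counterclockwise around |z| = 1:
  J = ∮_{|z|=1} 1/(29 + 14*(z + 1/z)/2) · dz/(iz) = (2/i) ∮_{|z|=1} dz/(14*z^2 + 58*z + 14).
The roots of 14*z^2 + 58*z + 14 are z = (-29 ± sqrt(29^2 - 14^2))/14, with sqrt(645) = sqrt(645); their product is 1, so only z₊ = -29/14 + sqrt(645)/14 lies inside the unit circle (z₋ = -29/14 - sqrt(645)/14 lies outside).
z₊ is a simple zero of q(z) = 14*z^2 + 58*z + 14, so Res(1/q, z₊) = 1/q'(z₊) with q'(z) = 28*z + 58; and q'(z₊) = 14*(z₊ - z₋) = 2*sqrt(645).
Therefore J = (2/i) · 2πi · 1/(2*sqrt(645)) = 2*pi/(sqrt(645)) = 2*sqrt(645)*pi/645

Final answer: 2*sqrt(645)*pi/645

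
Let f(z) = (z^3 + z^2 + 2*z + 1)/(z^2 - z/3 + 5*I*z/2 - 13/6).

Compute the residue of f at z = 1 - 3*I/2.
Write f(z) = P(z)/Q(z) with P(z) = z^3 + z^2 + 2*z + 1 and Q(z) = z^2 - z/3 + 5*I*z/2 - 13/6.
The denominator factors as Q(z) = (z + 2/3 + I)*(z - 1 + 3*I/2), so z = 1 - 3*I/2 is a simple zero of Q and P is analytic there; z = 1 - 3*I/2 is therefore a simple pole and
  Res(f, z₀) = P(z₀)/Q'(z₀).

Q'(z) = 2*z - 1/3 + 5*I/2, so Q'(1 - 3*I/2) = 5/3 - I/2.
P(1 - 3*I/2) = -4 - 57*I/8.

Res(f, 1 - 3*I/2) = (-4 - 57*I/8)/(5/3 - I/2) = -447/436 - 999*I/218

Final answer: -447/436 - 999*I/218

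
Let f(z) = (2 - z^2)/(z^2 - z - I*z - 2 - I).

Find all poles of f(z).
{-1, 2 + I}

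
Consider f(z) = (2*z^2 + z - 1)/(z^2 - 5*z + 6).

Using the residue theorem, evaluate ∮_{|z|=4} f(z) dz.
By the residue theorem, ∮_C f(z) dz = 2πi · (sum of the residues of f at the poles inside |z| = 4).

The denominator factors as (z - 3)*(z - 2), so the singularities of f are simple poles at z = 3, z = 2.
  |3|² = 9 < 16 = 4², so this pole is inside the contour.
  |2|² = 4 < 16 = 4², so this pole is inside the contour.

With P(z) = 2*z^2 + z - 1 and Q(z) = z^2 - 5*z + 6, each pole is simple, so Res(f, z₀) = P(z₀)/Q'(z₀) with Q'(z) = 2*z - 5.
  Res(f, 3) = P(3)/Q'(3) = (20)/(1) = 20
  Res(f, 2) = P(2)/Q'(2) = (9)/(-1) = -9

Sum of residues inside C: 11
∮_C f(z) dz = 2πi · (11) = 22*I*pi

Final answer: 22*I*pi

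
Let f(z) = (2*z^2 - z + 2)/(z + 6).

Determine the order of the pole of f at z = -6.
Factor the denominator:
  z + 6 = (z + 6)

The numerator P(z) = 2*z^2 - z + 2 has P(-6) = 80 ≠ 0, so no factor of (z + 6) cancels.
Near z = -6 we can therefore write f(z) = g(z)/(z + 6) with g analytic at -6 and g(-6) ≠ 0 (g is just the numerator).

Hence z = -6 is a pole of order 1.

Final answer: 1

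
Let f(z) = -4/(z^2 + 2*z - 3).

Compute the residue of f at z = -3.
Write f(z) = P(z)/Q(z) with P(z) = -4 and Q(z) = z^2 + 2*z - 3.
The denominator factors as Q(z) = (z + 3)*(z - 1), so z = -3 is a simple zero of Q and P is analytic there; z = -3 is therefore a simple pole and
  Res(f, z₀) = P(z₀)/Q'(z₀).

Q'(z) = 2*z + 2, so Q'(-3) = -4.
P(-3) = -4.

Res(f, -3) = (-4)/(-4) = 1

Final answer: 1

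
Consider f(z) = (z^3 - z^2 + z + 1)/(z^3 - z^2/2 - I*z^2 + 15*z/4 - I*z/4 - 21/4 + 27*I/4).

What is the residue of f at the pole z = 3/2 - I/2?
Write f(z) = P(z)/Q(z) with P(z) = z^3 - z^2 + z + 1 and Q(z) = z^3 - z^2/2 - I*z^2 + 15*z/4 - I*z/4 - 21/4 + 27*I/4.
The denominator factors as Q(z) = (z + 1 + 3*I/2)*(z - 3/2 + I/2)*(z - 3*I), so z = 3/2 - I/2 is a simple zero of Q and P is analytic there; z = 3/2 - I/2 is therefore a simple pole and
  Res(f, z₀) = P(z₀)/Q'(z₀).

Q'(z) = 3*z^2 - z - 2*I*z + 15/4 - I/4, so Q'(3/2 - I/2) = 29/4 - 29*I/4.
P(3/2 - I/2) = 11/4 - 9*I/4.

Res(f, 3/2 - I/2) = (11/4 - 9*I/4)/(29/4 - 29*I/4) = 10/29 + I/29

Final answer: 10/29 + I/29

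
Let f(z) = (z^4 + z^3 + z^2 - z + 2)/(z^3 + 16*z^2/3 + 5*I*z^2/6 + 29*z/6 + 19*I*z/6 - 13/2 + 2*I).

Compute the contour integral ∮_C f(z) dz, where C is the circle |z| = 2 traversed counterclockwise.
By the residue theorem, ∮_C f(z) dz = 2πi · (sum of the residues of f at the poles inside |z| = 2).

The denominator factors as (z - 2/3 + I/3)*(z + 3 + I/2)*(z + 3), so the singularities of f are simple poles at z = 2/3 - I/3, z = -3 - I/2, z = -3.
  |2/3 - I/3|² = 5/9 < 4 = 2², so this pole is inside the contour.
  |-3 - I/2|² = 37/4 > 4 = 2², so this pole is outside the contour.
  |-3|² = 9 > 4 = 2², so this pole is outside the contour.

With P(z) = z^4 + z^3 + z^2 - z + 2 and Q(z) = z^3 + 16*z^2/3 + 5*I*z^2/6 + 29*z/6 + 19*I*z/6 - 13/2 + 2*I, each pole is simple, so Res(f, z₀) = P(z₀)/Q'(z₀) with Q'(z) = 3*z^2 + 32*z/3 + 5*I*z/3 + 29/6 + 19*I/6.
  Res(f, 2/3 - I/3) = P(2/3 - I/3)/Q'(2/3 - I/3) = (134/81 - 22*I/27)/(27/2 - 11*I/18) = 11096/88755 - 14564*I/266265

∮_C f(z) dz = 2πi · (11096/88755 - 14564*I/266265) = pi*(29128/266265 + 22192*I/88755)

Final answer: pi*(29128/266265 + 22192*I/88755)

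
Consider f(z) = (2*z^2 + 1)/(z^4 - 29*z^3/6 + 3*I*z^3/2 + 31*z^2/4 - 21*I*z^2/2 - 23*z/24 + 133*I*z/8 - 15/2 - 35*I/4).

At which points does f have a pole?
The singularities of f are the zeros of the denominator. Factoring,
  z^4 - 29*z^3/6 + 3*I*z^3/2 + 31*z^2/4 - 21*I*z^2/2 - 23*z/24 + 133*I*z/8 - 15/2 - 35*I/4 = (z - 3/2 - I/2)*(z + 3*I/2)*(z - 1/3 + 3*I/2)*(z - 3 - I)
so the candidates are z = 3/2 + I/2, z = -3*I/2, z = 1/3 - 3*I/2, z = 3 + I.

Check the numerator P(z) = 2*z^2 + 1 at each one:
  P(3/2 + I/2) = 5 + 3*I ≠ 0, so z = 3/2 + I/2 is a (simple) pole.
  P(-3*I/2) = -7/2 ≠ 0, so z = -3*I/2 is a (simple) pole.
  P(1/3 - 3*I/2) = -59/18 - 2*I ≠ 0, so z = 1/3 - 3*I/2 is a (simple) pole.
  P(3 + I) = 17 + 12*I ≠ 0, so z = 3 + I is a (simple) pole.

Poles of f: {-3*I/2, 1/3 - 3*I/2, 3/2 + I/2, 3 + I}

Final answer: {-3*I/2, 1/3 - 3*I/2, 3/2 + I/2, 3 + I}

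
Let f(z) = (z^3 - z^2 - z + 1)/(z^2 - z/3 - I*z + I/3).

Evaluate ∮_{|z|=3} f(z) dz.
By the residue theorem, ∮_C f(z) dz = 2πi · (sum of the residues of f at the poles inside |z| = 3).

The denominator factors as (z - I)*(z - 1/3), so the singularities of f are simple poles at z = I, z = 1/3.
  |I|² = 1 < 9 = 3², so this pole is inside the contour.
  |1/3|² = 1/9 < 9 = 3², so this pole is inside the contour.

With P(z) = z^3 - z^2 - z + 1 and Q(z) = z^2 - z/3 - I*z + I/3, each pole is simple, so Res(f, z₀) = P(z₀)/Q'(z₀) with Q'(z) = 2*z - 1/3 - I.
  Res(f, I) = P(I)/Q'(I) = (2 - 2*I)/(-1/3 + I) = -12/5 - 6*I/5
  Res(f, 1/3) = P(1/3)/Q'(1/3) = (16/27)/(1/3 - I) = 8/45 + 8*I/15

Sum of residues inside C: -20/9 - 2*I/3
∮_C f(z) dz = 2πi · (-20/9 - 2*I/3) = pi*(4/3 - 40*I/9)

Final answer: pi*(4/3 - 40*I/9)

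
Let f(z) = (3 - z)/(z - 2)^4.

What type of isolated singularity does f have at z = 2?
Write f(z) = g(z)/(z - 2)^4 with g(z) = 3 - z.
g is entire and g(2) = 1 ≠ 0, so no factor of (z - 2) cancels: the Laurent expansion of f about z = 2 starts at the power -4, i.e. lim_{z→z₀} (z - z₀)^4 f(z) = 1 is finite and nonzero.
So z = 2 is a pole of order 4.

Final answer: pole of order 4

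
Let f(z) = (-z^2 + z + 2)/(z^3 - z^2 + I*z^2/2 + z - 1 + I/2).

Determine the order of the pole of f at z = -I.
Factor the denominator:
  z^3 - z^2 + I*z^2/2 + z - 1 + I/2 = (z + I)*(z - 1 + I/2)*(z - I)

The numerator P(z) = -z^2 + z + 2 has P(-I) = 3 - I ≠ 0, so no factor of (z + I) cancels.
Near z = -I we can therefore write f(z) = g(z)/(z + I) with g analytic at -I and g(-I) ≠ 0 (g is the numerator divided by the remaining denominator factors).

Hence z = -I is a pole of order 1.

Final answer: 1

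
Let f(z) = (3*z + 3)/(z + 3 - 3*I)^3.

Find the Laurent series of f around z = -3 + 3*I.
Put w = z - (-3 + 3*I), i.e. z = w - 3 + 3*I. The denominator is w^3, so it suffices to rewrite the numerator in powers of w.

P(z) = 3*z + 3
P(w - 3 + 3*I) = -6 + 9*I + 3*w

Dividing each term by w^3:
  f = (-6 + 9*I)/w^3 + 3/w^2

Substituting back w = z + 3 - 3*I:
  f(z) = (-6 + 9*I)/(z + 3 - 3*I)^3 + 3/(z + 3 - 3*I)^2

The series is finite because the numerator is a polynomial; the negative powers form the principal part.

Final answer: (-6 + 9*I)/(z + 3 - 3*I)^3 + 3/(z + 3 - 3*I)^2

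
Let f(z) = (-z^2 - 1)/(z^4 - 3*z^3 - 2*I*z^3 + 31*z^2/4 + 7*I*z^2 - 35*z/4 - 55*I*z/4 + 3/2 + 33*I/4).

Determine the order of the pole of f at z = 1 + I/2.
Factor the denominator:
  z^4 - 3*z^3 - 2*I*z^3 + 31*z^2/4 + 7*I*z^2 - 35*z/4 - 55*I*z/4 + 3/2 + 33*I/4 = (z - 1 - I/2)^2*(z - 1 + 2*I)*(z - 3*I)

The numerator P(z) = -z^2 - 1 has P(1 + I/2) = -7/4 - I ≠ 0, so no factor of (z - 1 - I/2) cancels.
Near z = 1 + I/2 we can therefore write f(z) = g(z)/(z - 1 - I/2)^2 with g analytic at 1 + I/2 and g(1 + I/2) ≠ 0 (g is the numerator divided by the remaining denominator factors).

Hence z = 1 + I/2 is a pole of order 2.

Final answer: 2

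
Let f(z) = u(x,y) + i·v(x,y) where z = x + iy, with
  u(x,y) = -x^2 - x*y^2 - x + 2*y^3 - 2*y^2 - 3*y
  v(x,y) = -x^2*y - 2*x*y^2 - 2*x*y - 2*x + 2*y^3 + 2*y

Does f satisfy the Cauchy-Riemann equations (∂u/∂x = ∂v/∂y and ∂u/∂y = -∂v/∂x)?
∂u/∂x = -2*x - y^2 - 1
∂v/∂y = -x^2 - 4*x*y - 2*x + 6*y^2 + 2
∂u/∂y = -2*x*y + 6*y^2 - 4*y - 3
∂v/∂x = -2*x*y - 2*y^2 - 2*y - 2
∂u/∂x ≠ ∂v/∂y and ∂u/∂y ≠ -∂v/∂x; the Cauchy-Riemann equations are not satisfied, so f is not analytic.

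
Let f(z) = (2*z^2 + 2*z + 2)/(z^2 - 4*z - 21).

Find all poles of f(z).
The singularities of f are the zeros of the denominator. Factoring,
  z^2 - 4*z - 21 = (z - 7)*(z + 3)
so the candidates are z = 7, z = -3.

Check the numerator P(z) = 2*z^2 + 2*z + 2 at each one:
  P(7) = 114 ≠ 0, so z = 7 is a (simple) pole.
  P(-3) = 14 ≠ 0, so z = -3 is a (simple) pole.

Poles of f: {-3, 7}

Final answer: {-3, 7}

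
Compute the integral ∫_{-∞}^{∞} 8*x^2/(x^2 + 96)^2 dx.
Let f(z) = 8*z^2/(z^2 + 96)^2. The denominator has no real zeros and deg Q - deg P = 2 ≥ 2, so the integral of f over the upper semicircle |z| = R tends to 0 as R → ∞. Closing the contour in the upper half-plane,
  ∫_{-∞}^{∞} f(x) dx = 2πi · Σ Res(f, z_k)  over the poles with Im z_k > 0.

Zeros of the denominator: z^2 + 96 = 0 gives z = ±4*sqrt(6)*I.
Upper half-plane: z = 4*sqrt(6)*I (a pole of order 2).

Write f(z) = g(z)/(z - 4*sqrt(6)*I)^2 with g(z) = 8*z^2/(z + 4*sqrt(6)*I)^2. For a double pole, Res(f, z₀) = g'(z₀):
  g'(z) = 64*sqrt(6)*I*z/(z + 4*sqrt(6)*I)^3
  Res(f, 4*sqrt(6)*I) = g'(4*sqrt(6)*I) = -sqrt(6)*I/12

∫_{-∞}^{∞} f(x) dx = 2πi · (-sqrt(6)*I/12) = sqrt(6)*pi/6

Final answer: sqrt(6)*pi/6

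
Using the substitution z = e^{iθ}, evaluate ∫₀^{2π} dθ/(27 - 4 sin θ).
Call the integral J. The integrand is 2π-periodic and we integrate over a full period, so shifting θ does not change the value (θ → θ + π/2 turns sin θ into cos θ; θ → θ + π flips the sign of the trig term). Hence
  J = ∫₀^{2π} dθ/(27 + 4 cos θ).
Put z = e^{iθ}: then cos θ = (z + 1/z)/2, dθ = dz/(iz), and z runs once counterclockwise around |z| = 1:
  J = ∮_{|z|=1} 1/(27 + 4*(z + 1/z)/2) · dz/(iz) = (2/i) ∮_{|z|=1} dz/(4*z^2 + 54*z + 4).
The roots of 4*z^2 + 54*z + 4 are z = (-27 ± sqrt(27^2 - 4^2))/4, with sqrt(713) = sqrt(713); their product is 1, so only z₊ = -27/4 + sqrt(713)/4 lies inside the unit circle (z₋ = -27/4 - sqrt(713)/4 lies outside).
z₊ is a simple zero of q(z) = 4*z^2 + 54*z + 4, so Res(1/q, z₊) = 1/q'(z₊) with q'(z) = 8*z + 54; and q'(z₊) = 4*(z₊ - z₋) = 2*sqrt(713).
Therefore J = (2/i) · 2πi · 1/(2*sqrt(713)) = 2*pi/(sqrt(713)) = 2*sqrt(713)*pi/713

Final answer: 2*sqrt(713)*pi/713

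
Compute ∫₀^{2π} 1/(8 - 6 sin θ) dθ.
sqrt(7)*pi/7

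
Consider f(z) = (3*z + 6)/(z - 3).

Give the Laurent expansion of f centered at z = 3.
15/(z - 3) + 3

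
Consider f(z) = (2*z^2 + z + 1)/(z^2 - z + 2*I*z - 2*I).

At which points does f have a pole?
{-2*I, 1}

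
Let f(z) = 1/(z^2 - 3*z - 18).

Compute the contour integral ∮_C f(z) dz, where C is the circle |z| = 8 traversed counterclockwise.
By the residue theorem, ∮_C f(z) dz = 2πi · (sum of the residues of f at the poles inside |z| = 8).

The denominator factors as (z - 6)*(z + 3), so the singularities of f are simple poles at z = 6, z = -3.
  |6|² = 36 < 64 = 8², so this pole is inside the contour.
  |-3|² = 9 < 64 = 8², so this pole is inside the contour.

With P(z) = 1 and Q(z) = z^2 - 3*z - 18, each pole is simple, so Res(f, z₀) = P(z₀)/Q'(z₀) with Q'(z) = 2*z - 3.
  Res(f, 6) = P(6)/Q'(6) = (1)/(9) = 1/9
  Res(f, -3) = P(-3)/Q'(-3) = (1)/(-9) = -1/9

Sum of residues inside C: 0
∮_C f(z) dz = 2πi · (0) = 0

Final answer: 0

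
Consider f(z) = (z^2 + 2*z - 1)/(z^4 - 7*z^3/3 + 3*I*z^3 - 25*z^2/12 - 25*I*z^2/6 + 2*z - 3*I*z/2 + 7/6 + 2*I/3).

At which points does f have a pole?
{-1/2, 1/3 - I, 1 - I, 3/2 - I}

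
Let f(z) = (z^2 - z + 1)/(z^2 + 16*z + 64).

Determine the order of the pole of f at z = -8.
Factor the denominator:
  z^2 + 16*z + 64 = (z + 8)^2

The numerator P(z) = z^2 - z + 1 has P(-8) = 73 ≠ 0, so no factor of (z + 8) cancels.
Near z = -8 we can therefore write f(z) = g(z)/(z + 8)^2 with g analytic at -8 and g(-8) ≠ 0 (g is just the numerator).

Hence z = -8 is a pole of order 2.

Final answer: 2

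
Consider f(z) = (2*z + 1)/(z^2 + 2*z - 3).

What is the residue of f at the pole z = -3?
5/4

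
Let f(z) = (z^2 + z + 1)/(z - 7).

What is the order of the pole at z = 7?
1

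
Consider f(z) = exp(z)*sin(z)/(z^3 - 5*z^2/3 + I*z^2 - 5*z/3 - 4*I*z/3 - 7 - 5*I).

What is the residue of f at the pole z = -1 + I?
Write f(z) = P(z)/Q(z) with P(z) = exp(z)*sin(z) and Q(z) = z^3 - 5*z^2/3 + I*z^2 - 5*z/3 - 4*I*z/3 - 7 - 5*I.
The denominator factors as Q(z) = (z + 1 - I)*(z - 3)*(z + 1/3 + 2*I), so z = -1 + I is a simple zero of Q and P is analytic there; z = -1 + I is therefore a simple pole and
  Res(f, z₀) = P(z₀)/Q'(z₀).

Q'(z) = 3*z^2 - 10*z/3 + 2*I*z - 5/3 - 4*I/3, so Q'(-1 + I) = -1/3 - 38*I/3.
P(-1 + I) = -exp(-1 + I)*sin(1 - I).

Res(f, -1 + I) = (-exp(-1 + I)*sin(1 - I))/(-1/3 - 38*I/3) = (3/1445 - 114*I/1445)*exp(-1 + I)*sin(1 - I)

Final answer: (3/1445 - 114*I/1445)*exp(-1 + I)*sin(1 - I)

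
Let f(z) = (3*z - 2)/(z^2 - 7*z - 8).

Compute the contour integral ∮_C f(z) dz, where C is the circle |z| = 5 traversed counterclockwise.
By the residue theorem, ∮_C f(z) dz = 2πi · (sum of the residues of f at the poles inside |z| = 5).

The denominator factors as (z - 8)*(z + 1), so the singularities of f are simple poles at z = 8, z = -1.
  |8|² = 64 > 25 = 5², so this pole is outside the contour.
  |-1|² = 1 < 25 = 5², so this pole is inside the contour.

With P(z) = 3*z - 2 and Q(z) = z^2 - 7*z - 8, each pole is simple, so Res(f, z₀) = P(z₀)/Q'(z₀) with Q'(z) = 2*z - 7.
  Res(f, -1) = P(-1)/Q'(-1) = (-5)/(-9) = 5/9

∮_C f(z) dz = 2πi · (5/9) = 10*I*pi/9

Final answer: 10*I*pi/9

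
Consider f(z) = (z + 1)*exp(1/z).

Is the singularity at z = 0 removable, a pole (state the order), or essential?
Let u = z. Then
  e^(1/u) = Σ_{k≥0} (1)^k/(k!·u^k) = 1 + 1/u + 1/(2*u^2) + 1/(6*u^3) + ...
which has infinitely many negative powers of u, so exp(1/z) has an essential singularity at z = 0.
The extra factor z + 1 is a nonzero polynomial; if the product had at most a pole at z = 0, dividing by that polynomial would leave exp(1/z) with at most a pole too — contradiction. (Equivalently, the product's Laurent series still has infinitely many negative powers.)
So the singularity is essential.

Final answer: essential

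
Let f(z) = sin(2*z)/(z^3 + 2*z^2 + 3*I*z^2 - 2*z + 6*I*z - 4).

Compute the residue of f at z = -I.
Write f(z) = P(z)/Q(z) with P(z) = sin(2*z) and Q(z) = z^3 + 2*z^2 + 3*I*z^2 - 2*z + 6*I*z - 4.
The denominator factors as Q(z) = (z + 2)*(z + I)*(z + 2*I), so z = -I is a simple zero of Q and P is analytic there; z = -I is therefore a simple pole and
  Res(f, z₀) = P(z₀)/Q'(z₀).

Q'(z) = 3*z^2 + 4*z + 6*I*z - 2 + 6*I, so Q'(-I) = 1 + 2*I.
P(-I) = -I*sinh(2).

Res(f, -I) = (-I*sinh(2))/(1 + 2*I) = (-2/5 - I/5)*sinh(2)

Final answer: (-2/5 - I/5)*sinh(2)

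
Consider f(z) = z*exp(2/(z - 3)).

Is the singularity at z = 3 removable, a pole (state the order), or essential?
Let u = z - 3. Then
  e^(2/u) = Σ_{k≥0} (2)^k/(k!·u^k) = 1 + 2/u + 2/u^2 + 4/(3*u^3) + ...
which has infinitely many negative powers of u, so exp(2/(z - 3)) has an essential singularity at z = 3.
The extra factor z is a nonzero polynomial; if the product had at most a pole at z = 3, dividing by that polynomial would leave exp(2/(z - 3)) with at most a pole too — contradiction. (Equivalently, the product's Laurent series still has infinitely many negative powers.)
So the singularity is essential.

Final answer: essential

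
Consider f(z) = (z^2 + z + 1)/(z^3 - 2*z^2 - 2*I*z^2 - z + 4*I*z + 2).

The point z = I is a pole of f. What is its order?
Factor the denominator:
  z^3 - 2*z^2 - 2*I*z^2 - z + 4*I*z + 2 = (z - I)^2*(z - 2)

The numerator P(z) = z^2 + z + 1 has P(I) = I ≠ 0, so no factor of (z - I) cancels.
Near z = I we can therefore write f(z) = g(z)/(z - I)^2 with g analytic at I and g(I) ≠ 0 (g is the numerator divided by the remaining denominator factors).

Hence z = I is a pole of order 2.

Final answer: 2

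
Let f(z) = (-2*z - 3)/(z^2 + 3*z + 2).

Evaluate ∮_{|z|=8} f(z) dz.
-4*I*pi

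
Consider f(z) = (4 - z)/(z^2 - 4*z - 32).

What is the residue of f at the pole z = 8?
-1/3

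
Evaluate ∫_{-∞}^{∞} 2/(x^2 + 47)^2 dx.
Let f(z) = 2/(z^2 + 47)^2. The denominator has no real zeros and deg Q - deg P = 4 ≥ 2, so the integral of f over the upper semicircle |z| = R tends to 0 as R → ∞. Closing the contour in the upper half-plane,
  ∫_{-∞}^{∞} f(x) dx = 2πi · Σ Res(f, z_k)  over the poles with Im z_k > 0.

Zeros of the denominator: z^2 + 47 = 0 gives z = ±sqrt(47)*I.
Upper half-plane: z = sqrt(47)*I (a pole of order 2).

Write f(z) = g(z)/(z - sqrt(47)*I)^2 with g(z) = 2/(z + sqrt(47)*I)^2. For a double pole, Res(f, z₀) = g'(z₀):
  g'(z) = -4/(z + sqrt(47)*I)^3
  Res(f, sqrt(47)*I) = g'(sqrt(47)*I) = -sqrt(47)*I/4418

∫_{-∞}^{∞} f(x) dx = 2πi · (-sqrt(47)*I/4418) = sqrt(47)*pi/2209

Final answer: sqrt(47)*pi/2209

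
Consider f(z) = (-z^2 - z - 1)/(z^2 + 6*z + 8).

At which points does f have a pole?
{-4, -2}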